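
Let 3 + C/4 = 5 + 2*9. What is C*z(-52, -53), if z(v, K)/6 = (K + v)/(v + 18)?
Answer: 25200/17 ≈ 1482.4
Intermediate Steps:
z(v, K) = 6*(K + v)/(18 + v) (z(v, K) = 6*((K + v)/(v + 18)) = 6*((K + v)/(18 + v)) = 6*(K + v)/(18 + v))
C = 80 (C = -12 + 4*(5 + 2*9) = -12 + 4*(5 + 18) = -12 + 4*23 = -12 + 92 = 80)
C*z(-52, -53) = 80*(6*(-53 - 52)/(18 - 52)) = 80*(6*(-105)/(-34)) = 80*(6*(-1/34)*(-105)) = 80*(315/17) = 25200/17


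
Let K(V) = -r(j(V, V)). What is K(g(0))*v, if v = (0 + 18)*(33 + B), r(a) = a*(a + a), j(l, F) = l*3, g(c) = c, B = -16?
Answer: 0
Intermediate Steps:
j(l, F) = 3*l
r(a) = 2*a² (r(a) = a*(2*a) = 2*a²)
v = 306 (v = (0 + 18)*(33 - 16) = 18*17 = 306)
K(V) = -18*V² (K(V) = -2*(3*V)² = -2*9*V² = -18*V²)
K(g(0))*v = -18*0²*306 = -18*0*306 = 0*306 = 0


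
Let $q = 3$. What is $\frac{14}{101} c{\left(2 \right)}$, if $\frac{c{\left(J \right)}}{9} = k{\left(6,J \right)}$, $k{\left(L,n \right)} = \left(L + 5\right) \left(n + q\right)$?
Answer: $\frac{6930}{101} \approx 68.614$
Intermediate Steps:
$k{\left(L,n \right)} = \left(3 + n\right) \left(5 + L\right)$ ($k{\left(L,n \right)} = \left(L + 5\right) \left(n + 3\right) = \left(5 + L\right) \left(3 + n\right) = \left(3 + n\right) \left(5 + L\right)$)
$c{\left(J \right)} = 297 + 99 J$ ($c{\left(J \right)} = 9 \left(15 + 3 \cdot 6 + 5 J + 6 J\right) = 9 \left(15 + 18 + 5 J + 6 J\right) = 9 \left(33 + 11 J\right) = 297 + 99 J$)
$\frac{14}{101} c{\left(2 \right)} = \frac{14}{101} \left(297 + 99 \cdot 2\right) = 14 \cdot \frac{1}{101} \left(297 + 198\right) = \frac{14}{101} \cdot 495 = \frac{6930}{101}$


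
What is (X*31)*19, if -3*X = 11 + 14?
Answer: -14725/3 ≈ -4908.3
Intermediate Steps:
X = -25/3 (X = -(11 + 14)/3 = -⅓*25 = -25/3 ≈ -8.3333)
(X*31)*19 = -25/3*31*19 = -775/3*19 = -14725/3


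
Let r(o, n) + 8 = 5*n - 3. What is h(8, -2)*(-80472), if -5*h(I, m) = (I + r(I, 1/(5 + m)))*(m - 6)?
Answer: 858368/5 ≈ 1.7167e+5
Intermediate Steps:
r(o, n) = -11 + 5*n (r(o, n) = -8 + (5*n - 3) = -8 + (-3 + 5*n) = -11 + 5*n)
h(I, m) = -(-6 + m)*(-11 + I + 5/(5 + m))/5 (h(I, m) = -(I + (-11 + 5/(5 + m)))*(m - 6)/5 = -(-11 + I + 5/(5 + m))*(-6 + m)/5 = -(-6 + m)*(-11 + I + 5/(5 + m))/5)
h(8, -2)*(-80472) = ((-300 - 66*(-2) - 2*(50 + 11*(-2)) + 8*(5 - 2)*(6 - 1*(-2)))/(5*(5 - 2)))*(-80472) = ((1/5)*(-300 + 132 - 2*(50 - 22) + 8*3*(6 + 2))/3)*(-80472) = ((1/5)*(1/3)*(-300 + 132 - 2*28 + 8*3*8))*(-80472) = ((1/5)*(1/3)*(-300 + 132 - 56 + 192))*(-80472) = ((1/5)*(1/3)*(-32))*(-80472) = -32/15*(-80472) = 858368/5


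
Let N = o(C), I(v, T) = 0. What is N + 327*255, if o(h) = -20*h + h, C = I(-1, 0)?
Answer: 83385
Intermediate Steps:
C = 0
o(h) = -19*h
N = 0 (N = -19*0 = 0)
N + 327*255 = 0 + 327*255 = 0 + 83385 = 83385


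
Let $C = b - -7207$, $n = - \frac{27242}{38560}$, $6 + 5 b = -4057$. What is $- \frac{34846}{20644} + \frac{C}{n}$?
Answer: $- \frac{1272775096987}{140595962} \approx -9052.7$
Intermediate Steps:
$b = - \frac{4063}{5}$ ($b = - \frac{6}{5} + \frac{1}{5} \left(-4057\right) = - \frac{6}{5} - \frac{4057}{5} = - \frac{4063}{5} \approx -812.6$)
$n = - \frac{13621}{19280}$ ($n = \left(-27242\right) \frac{1}{38560} = - \frac{13621}{19280} \approx -0.70648$)
$C = \frac{31972}{5}$ ($C = - \frac{4063}{5} - -7207 = - \frac{4063}{5} + 7207 = \frac{31972}{5} \approx 6394.4$)
$- \frac{34846}{20644} + \frac{C}{n} = - \frac{34846}{20644} + \frac{31972}{5 \left(- \frac{13621}{19280}\right)} = \left(-34846\right) \frac{1}{20644} + \frac{31972}{5} \left(- \frac{19280}{13621}\right) = - \frac{17423}{10322} - \frac{123284032}{13621} = - \frac{1272775096987}{140595962}$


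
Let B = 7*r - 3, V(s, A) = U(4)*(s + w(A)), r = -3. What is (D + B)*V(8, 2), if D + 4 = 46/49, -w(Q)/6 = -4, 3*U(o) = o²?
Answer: -226304/49 ≈ -4618.4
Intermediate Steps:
U(o) = o²/3
w(Q) = 24 (w(Q) = -6*(-4) = 24)
V(s, A) = 128 + 16*s/3 (V(s, A) = ((⅓)*4²)*(s + 24) = ((⅓)*16)*(24 + s) = 16*(24 + s)/3 = 128 + 16*s/3)
D = -150/49 (D = -4 + 46/49 = -150/49 ≈ -3.0612)
B = -24 (B = 7*(-3) - 3 = -21 - 3 = -24)
(D + B)*V(8, 2) = (-150/49 - 24)*(128 + (16/3)*8) = -1326*(128 + 128/3)/49 = -1326/49*512/3 = -226304/49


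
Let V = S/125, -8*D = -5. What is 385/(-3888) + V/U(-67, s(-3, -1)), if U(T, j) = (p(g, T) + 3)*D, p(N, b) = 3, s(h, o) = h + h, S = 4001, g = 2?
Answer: 20500559/2430000 ≈ 8.4364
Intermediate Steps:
s(h, o) = 2*h
D = 5/8 (D = -1/8*(-5) = 5/8 ≈ 0.62500)
V = 4001/125 ≈ 32.008
U(T, j) = 15/4 (U(T, j) = (3 + 3)*(5/8) = 6*(5/8) = 15/4)
385/(-3888) + V/U(-67, s(-3, -1)) = 385/(-3888) + 4001/(125*(15/4)) = 385*(-1/3888) + (4001/125)*(4/15) = -385/3888 + 16004/1875 = 20500559/2430000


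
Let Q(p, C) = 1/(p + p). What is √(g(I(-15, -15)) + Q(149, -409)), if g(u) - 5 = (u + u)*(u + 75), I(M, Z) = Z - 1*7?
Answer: I*√206646610/298 ≈ 48.239*I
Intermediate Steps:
I(M, Z) = -7 + Z (I(M, Z) = Z - 7 = -7 + Z)
Q(p, C) = 1/(2*p)
g(u) = 5 + 2*u*(75 + u) (g(u) = 5 + (u + u)*(u + 75) = 5 + (2*u)*(75 + u) = 5 + 2*u*(75 + u))
√(g(I(-15, -15)) + Q(149, -409)) = √((5 + 2*(-7 - 15)² + 150*(-7 - 15)) + (½)/149) = √((5 + 2*(-22)² + 150*(-22)) + (½)*(1/149)) = √((5 + 2*484 - 3300) + 1/298) = √((5 + 968 - 3300) + 1/298) = √(-2327 + 1/298) = √(-693445/298) = I*√206646610/298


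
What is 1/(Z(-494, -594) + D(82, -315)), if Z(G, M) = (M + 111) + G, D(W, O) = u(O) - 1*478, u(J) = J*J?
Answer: 1/97770 ≈ 1.0228e-5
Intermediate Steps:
u(J) = J²
D(W, O) = -478 + O² (D(W, O) = O² - 1*478 = O² - 478 = -478 + O²)
Z(G, M) = 111 + G + M (Z(G, M) = (111 + M) + G = 111 + G + M)
1/(Z(-494, -594) + D(82, -315)) = 1/((111 - 494 - 594) + (-478 + (-315)²)) = 1/(-977 + (-478 + 99225)) = 1/(-977 + 98747) = 1/97770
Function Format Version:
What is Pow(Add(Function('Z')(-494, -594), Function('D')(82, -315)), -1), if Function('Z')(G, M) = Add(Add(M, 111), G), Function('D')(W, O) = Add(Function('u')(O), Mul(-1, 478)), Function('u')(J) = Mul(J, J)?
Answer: Rational(1, 97770) ≈ 1.0228e-5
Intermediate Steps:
Function('u')(J) = Pow(J, 2)
Function('D')(W, O) = Add(-478, Pow(O, 2)) (Function('D')(W, O) = Add(Pow(O, 2), Mul(-1, 478)) = Add(Pow(O, 2), -478) = Add(-478, Pow(O, 2)))
Function('Z')(G, M) = Add(111, G, M) (Function('Z')(G, M) = Add(Add(111, M), G) = Add(111, G, M))
Pow(Add(Function('Z')(-494, -594), Function('D')(82, -315)), -1) = Pow(Add(Add(111, -494, -594), Add(-478, Pow(-315, 2))), -1) = Pow(Add(-977, Add(-478, 99225)), -1) = Pow(Add(-977, 98747), -1) = Pow(97770, -1) = Rational(1, 97770)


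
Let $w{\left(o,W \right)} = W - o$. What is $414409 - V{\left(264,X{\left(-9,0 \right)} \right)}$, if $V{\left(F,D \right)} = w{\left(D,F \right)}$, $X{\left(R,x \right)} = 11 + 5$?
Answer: $414161$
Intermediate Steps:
$X{\left(R,x \right)} = 16$
$V{\left(F,D \right)} = F - D$
$414409 - V{\left(264,X{\left(-9,0 \right)} \right)} = 414409 - \left(264 - 16\right) = 414409 - 248 = 414161$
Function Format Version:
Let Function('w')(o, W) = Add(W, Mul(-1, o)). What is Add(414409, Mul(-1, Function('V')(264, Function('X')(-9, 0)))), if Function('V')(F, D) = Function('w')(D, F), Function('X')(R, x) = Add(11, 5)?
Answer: 414161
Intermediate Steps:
Function('X')(R, x) = 16
Function('V')(F, D) = Add(F, Mul(-1, D))
Add(414409, Mul(-1, Function('V')(264, Function('X')(-9, 0)))) = Add(414409, Mul(-1, Add(264, Mul(-1, 16)))) = Add(414409, Mul(-1, Add(264, -16))) = Add(414409, Mul(-1, 248)) = Add(414409, -248) = 414161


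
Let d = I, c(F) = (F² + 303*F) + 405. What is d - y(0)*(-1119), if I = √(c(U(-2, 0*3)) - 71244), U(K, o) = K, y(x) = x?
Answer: I*√71441 ≈ 267.28*I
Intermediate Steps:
c(F) = 405 + F² + 303*F
I = I*√71441 (I = √((405 + (-2)² + 303*(-2)) - 71244) = √((405 + 4 - 606) - 71244) = √(-197 - 71244) = √(-71441) = I*√71441 ≈ 267.28*I)
d = I*√71441 ≈ 267.28*I
d - y(0)*(-1119) = I*√71441 - 0*(-1119) = I*√71441 - 1*0 = I*√71441 + 0 = I*√71441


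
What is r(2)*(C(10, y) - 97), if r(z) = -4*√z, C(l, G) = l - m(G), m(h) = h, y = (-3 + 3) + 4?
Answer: 364*√2 ≈ 514.77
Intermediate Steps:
y = 4 (y = 0 + 4 = 4)
C(l, G) = l - G
r(2)*(C(10, y) - 97) = (-4*√2)*((10 - 1*4) - 97) = (-4*√2)*((10 - 4) - 97) = (-4*√2)*(6 - 97) = -4*√2*(-91) = 364*√2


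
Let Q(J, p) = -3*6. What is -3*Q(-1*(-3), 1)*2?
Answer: 108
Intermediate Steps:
Q(J, p) = -18
-3*Q(-1*(-3), 1)*2 = -3*(-18)*2 = 54*2 = 108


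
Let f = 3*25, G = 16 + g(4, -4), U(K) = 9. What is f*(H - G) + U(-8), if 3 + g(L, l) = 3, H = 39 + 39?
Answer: 4659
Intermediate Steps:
H = 78
g(L, l) = 0 (g(L, l) = -3 + 3 = 0)
G = 16 (G = 16 + 0 = 16)
f = 75
f*(H - G) + U(-8) = 75*(78 - 1*16) + 9 = 75*(78 - 16) + 9 = 75*62 + 9 = 4650 + 9 = 4659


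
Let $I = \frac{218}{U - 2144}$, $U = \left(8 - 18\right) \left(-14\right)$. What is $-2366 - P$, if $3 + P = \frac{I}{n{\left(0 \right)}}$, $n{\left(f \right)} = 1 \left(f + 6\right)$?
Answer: $- \frac{14206247}{6012} \approx -2363.0$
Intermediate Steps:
$U = 140$ ($U = \left(-10\right) \left(-14\right) = 140$)
$I = - \frac{109}{1002}$ ($I = \frac{218}{140 - 2144} = \frac{218}{-2004} = 218 \left(- \frac{1}{2004}\right) = - \frac{109}{1002} \approx -0.10878$)
$n{\left(f \right)} = 6 + f$ ($n{\left(f \right)} = 1 \left(6 + f\right) = 6 + f$)
$P = - \frac{18145}{6012}$ ($P = -3 - \frac{109}{1002 \left(6 + 0\right)} = -3 - \frac{109}{1002 \cdot 6} = -3 - \frac{109}{6012} = - \frac{18145}{6012} \approx -3.0181$)
$-2366 - P = -2366 - - \frac{18145}{6012} = -2366 + \frac{18145}{6012} = - \frac{14206247}{6012}$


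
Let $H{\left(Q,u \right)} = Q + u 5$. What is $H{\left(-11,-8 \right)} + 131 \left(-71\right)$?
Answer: $-9352$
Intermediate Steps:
$H{\left(Q,u \right)} = Q + 5 u$
$H{\left(-11,-8 \right)} + 131 \left(-71\right) = \left(-11 + 5 \left(-8\right)\right) + 131 \left(-71\right) = \left(-11 - 40\right) - 9301 = -51 - 9301 = -9352$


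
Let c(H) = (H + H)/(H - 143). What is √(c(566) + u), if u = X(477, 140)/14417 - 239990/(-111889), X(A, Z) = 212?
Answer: √250163577155744385353870/227447623533 ≈ 2.1990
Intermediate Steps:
c(H) = 2*H/(-143 + H) (c(H) = (2*H)/(-143 + H) = 2*H/(-143 + H))
u = 3483656298/1613103713 (u = 212/14417 - 239990/(-111889) = 212*(1/14417) - 239990*(-1/111889) = 212/14417 + 239990/111889 = 3483656298/1613103713 ≈ 2.1596)
√(c(566) + u) = √(2*566/(-143 + 566) + 3483656298/1613103713) = √(2*566/423 + 3483656298/1613103713) = √(2*566*(1/423) + 3483656298/1613103713) = √(1132/423 + 3483656298/1613103713) = √(3299620017170/682342870599) = √250163577155744385353870/227447623533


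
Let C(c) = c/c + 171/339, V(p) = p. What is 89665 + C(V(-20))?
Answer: 10132315/113 ≈ 89667.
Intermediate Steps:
C(c) = 170/113 (C(c) = 1 + 171*(1/339) = 1 + 57/113 = 170/113)
89665 + C(V(-20)) = 89665 + 170/113 = 10132315/113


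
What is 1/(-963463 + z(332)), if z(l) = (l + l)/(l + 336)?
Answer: -167/160898155 ≈ -1.0379e-6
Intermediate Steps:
z(l) = 2*l/(336 + l) (z(l) = (2*l)/(336 + l) = 2*l/(336 + l))
1/(-963463 + z(332)) = 1/(-963463 + 2*332/(336 + 332)) = 1/(-963463 + 2*332/668) = 1/(-963463 + 2*332*(1/668)) = 1/(-963463 + 166/167) = 1/(-160898155/167) = -167/160898155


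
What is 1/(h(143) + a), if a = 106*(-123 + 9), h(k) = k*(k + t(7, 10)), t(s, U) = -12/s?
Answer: 7/56839 ≈ 0.00012315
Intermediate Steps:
h(k) = k*(-12/7 + k) (h(k) = k*(k - 12/7) = k*(-12/7 + k))
a = -12084 (a = 106*(-114) = -12084)
1/(h(143) + a) = 1/((⅐)*143*(-12 + 7*143) - 12084) = 1/((⅐)*143*(-12 + 1001) - 12084) = 1/((⅐)*143*989 - 12084) = 1/(141427/7 - 12084) = 1/(56839/7) = 7/56839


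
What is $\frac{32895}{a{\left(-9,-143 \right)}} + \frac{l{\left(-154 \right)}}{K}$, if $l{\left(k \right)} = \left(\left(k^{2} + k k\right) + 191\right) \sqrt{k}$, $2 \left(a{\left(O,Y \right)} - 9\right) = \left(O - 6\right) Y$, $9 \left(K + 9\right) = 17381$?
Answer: $\frac{21930}{721} + \frac{428607 i \sqrt{154}}{17300} \approx 30.416 + 307.45 i$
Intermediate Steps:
$K = \frac{17300}{9}$ ($K = -9 + \frac{1}{9} \cdot 17381 = -9 + \frac{17381}{9} = \frac{17300}{9} \approx 1922.2$)
$a{\left(O,Y \right)} = 9 + \frac{Y \left(-6 + O\right)}{2}$ ($a{\left(O,Y \right)} = 9 + \frac{\left(O - 6\right) Y}{2} = 9 + \frac{\left(-6 + O\right) Y}{2} = 9 + \frac{Y \left(-6 + O\right)}{2}$)
$l{\left(k \right)} = \sqrt{k} \left(191 + 2 k^{2}\right)$ ($l{\left(k \right)} = \left(\left(k^{2} + k^{2}\right) + 191\right) \sqrt{k} = \left(2 k^{2} + 191\right) \sqrt{k} = \left(191 + 2 k^{2}\right) \sqrt{k} = \sqrt{k} \left(191 + 2 k^{2}\right)$)
$\frac{32895}{a{\left(-9,-143 \right)}} + \frac{l{\left(-154 \right)}}{K} = \frac{32895}{9 - -429 + \frac{1}{2} \left(-9\right) \left(-143\right)} + \frac{\sqrt{-154} \left(191 + 2 \left(-154\right)^{2}\right)}{\frac{17300}{9}} = \frac{32895}{9 + 429 + \frac{1287}{2}} + i \sqrt{154} \left(191 + 2 \cdot 23716\right) \frac{9}{17300} = \frac{32895}{\frac{2163}{2}} + i \sqrt{154} \left(191 + 47432\right) \frac{9}{17300} = 32895 \cdot \frac{2}{2163} + i \sqrt{154} \cdot 47623 \cdot \frac{9}{17300} = \frac{21930}{721} + 47623 i \sqrt{154} \cdot \frac{9}{17300} = \frac{21930}{721} + \frac{428607 i \sqrt{154}}{17300}$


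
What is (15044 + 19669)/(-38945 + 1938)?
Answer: -34713/37007 ≈ -0.93801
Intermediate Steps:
(15044 + 19669)/(-38945 + 1938) = 34713/(-37007) = 34713*(-1/37007) = -34713/37007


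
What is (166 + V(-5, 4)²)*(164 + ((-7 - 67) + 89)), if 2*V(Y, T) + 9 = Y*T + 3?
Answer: 59965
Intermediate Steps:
V(Y, T) = -3 + T*Y/2 (V(Y, T) = -9/2 + (Y*T + 3)/2 = -9/2 + (T*Y + 3)/2 = -9/2 + (3 + T*Y)/2 = -9/2 + (3/2 + T*Y/2) = -3 + T*Y/2)
(166 + V(-5, 4)²)*(164 + ((-7 - 67) + 89)) = (166 + (-3 + (½)*4*(-5))²)*(164 + ((-7 - 67) + 89)) = (166 + (-3 - 10)²)*(164 + (-74 + 89)) = (166 + (-13)²)*(164 + 15) = (166 + 169)*179 = 335*179 = 59965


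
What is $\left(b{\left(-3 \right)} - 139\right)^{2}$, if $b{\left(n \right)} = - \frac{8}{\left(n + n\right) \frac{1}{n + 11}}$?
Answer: $\frac{148225}{9} \approx 16469.0$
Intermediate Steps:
$b{\left(n \right)} = - \frac{4 \left(11 + n\right)}{n}$ ($b{\left(n \right)} = - \frac{8}{2 n \frac{1}{11 + n}} = - 8 \frac{11 + n}{2 n} = - \frac{4 \left(11 + n\right)}{n}$)
$\left(b{\left(-3 \right)} - 139\right)^{2} = \left(\left(-4 - \frac{44}{-3}\right) - 139\right)^{2} = \left(\left(-4 - - \frac{44}{3}\right) - 139\right)^{2} = \left(\left(-4 + \frac{44}{3}\right) - 139\right)^{2} = \left(\frac{32}{3} - 139\right)^{2} = \left(- \frac{385}{3}\right)^{2} = \frac{148225}{9}$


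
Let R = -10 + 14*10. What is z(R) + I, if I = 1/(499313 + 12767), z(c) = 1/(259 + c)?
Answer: 512469/199199120 ≈ 0.0025726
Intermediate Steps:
R = 130 (R = -10 + 140 = 130)
I = 1/512080 ≈ 1.9528e-6
z(R) + I = 1/(259 + 130) + 1/512080 = 1/389 + 1/512080 = 512469/199199120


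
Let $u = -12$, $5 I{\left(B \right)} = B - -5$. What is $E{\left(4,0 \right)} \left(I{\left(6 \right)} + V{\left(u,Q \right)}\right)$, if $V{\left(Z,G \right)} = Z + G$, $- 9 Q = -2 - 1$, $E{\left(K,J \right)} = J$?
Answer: $0$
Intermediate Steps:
$I{\left(B \right)} = 1 + \frac{B}{5}$ ($I{\left(B \right)} = \frac{B - -5}{5} = \frac{B + 5}{5} = \frac{5 + B}{5} = 1 + \frac{B}{5}$)
$Q = \frac{1}{3}$ ($Q = - \frac{-2 - 1}{9} = \left(- \frac{1}{9}\right) \left(-3\right) = \frac{1}{3} \approx 0.33333$)
$V{\left(Z,G \right)} = G + Z$
$E{\left(4,0 \right)} \left(I{\left(6 \right)} + V{\left(u,Q \right)}\right) = 0 \left(\left(1 + \frac{1}{5} \cdot 6\right) + \left(\frac{1}{3} - 12\right)\right) = 0 \left(\left(1 + \frac{6}{5}\right) - \frac{35}{3}\right) = 0 \left(\frac{11}{5} - \frac{35}{3}\right) = 0 \left(- \frac{142}{15}\right) = 0$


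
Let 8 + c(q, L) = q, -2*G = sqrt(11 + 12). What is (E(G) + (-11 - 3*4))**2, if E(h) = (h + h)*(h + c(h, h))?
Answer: 1472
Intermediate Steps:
G = -sqrt(23)/2 (G = -sqrt(11 + 12)/2 = -sqrt(23)/2 ≈ -2.3979)
c(q, L) = -8 + q
E(h) = 2*h*(-8 + 2*h) (E(h) = (h + h)*(h + (-8 + h)) = (2*h)*(-8 + 2*h) = 2*h*(-8 + 2*h))
(E(G) + (-11 - 3*4))**2 = (4*(-sqrt(23)/2)*(-4 - sqrt(23)/2) + (-11 - 3*4))**2 = (-2*sqrt(23)*(-4 - sqrt(23)/2) + (-11 - 12))**2 = (-2*sqrt(23)*(-4 - sqrt(23)/2) - 23)**2 = (-23 - 2*sqrt(23)*(-4 - sqrt(23)/2))**2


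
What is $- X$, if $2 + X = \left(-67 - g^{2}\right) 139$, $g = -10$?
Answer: $23215$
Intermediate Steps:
$X = -23215$ ($X = -2 + \left(-67 - \left(-10\right)^{2}\right) 139 = -2 + \left(-67 - 100\right) 139 = -2 - 23213 = -23215$)
$- X = \left(-1\right) \left(-23215\right) = 23215$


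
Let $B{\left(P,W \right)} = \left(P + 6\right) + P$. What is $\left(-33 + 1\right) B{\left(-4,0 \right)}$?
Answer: $64$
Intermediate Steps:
$B{\left(P,W \right)} = 6 + 2 P$ ($B{\left(P,W \right)} = \left(6 + P\right) + P = 6 + 2 P$)
$\left(-33 + 1\right) B{\left(-4,0 \right)} = \left(-33 + 1\right) \left(6 + 2 \left(-4\right)\right) = - 32 \left(6 - 8\right) = \left(-32\right) \left(-2\right) = 64$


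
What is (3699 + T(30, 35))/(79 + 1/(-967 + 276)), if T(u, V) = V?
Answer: 1290097/27294 ≈ 47.267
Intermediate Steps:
(3699 + T(30, 35))/(79 + 1/(-967 + 276)) = (3699 + 35)/(79 + 1/(-967 + 276)) = 3734/(79 + 1/(-691)) = 3734/(79 - 1/691) = 3734/(54588/691) = 3734*(691/54588) = 1290097/27294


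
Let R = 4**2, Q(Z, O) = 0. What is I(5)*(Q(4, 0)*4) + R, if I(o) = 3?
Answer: 16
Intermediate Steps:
R = 16
I(5)*(Q(4, 0)*4) + R = 3*(0*4) + 16 = 3*0 + 16 = 0 + 16 = 16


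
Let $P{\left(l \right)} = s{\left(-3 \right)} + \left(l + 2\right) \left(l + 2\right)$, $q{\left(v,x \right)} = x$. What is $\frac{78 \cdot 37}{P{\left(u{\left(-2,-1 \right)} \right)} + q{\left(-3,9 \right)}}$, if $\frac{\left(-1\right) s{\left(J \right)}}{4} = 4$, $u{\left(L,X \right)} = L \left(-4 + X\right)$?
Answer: $\frac{2886}{137} \approx 21.066$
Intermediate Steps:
$s{\left(J \right)} = -16$ ($s{\left(J \right)} = \left(-4\right) 4 = -16$)
$P{\left(l \right)} = -16 + \left(2 + l\right)^{2}$ ($P{\left(l \right)} = -16 + \left(l + 2\right) \left(l + 2\right) = -16 + \left(2 + l\right) \left(2 + l\right) = -16 + \left(2 + l\right)^{2}$)
$\frac{78 \cdot 37}{P{\left(u{\left(-2,-1 \right)} \right)} + q{\left(-3,9 \right)}} = \frac{78 \cdot 37}{\left(-16 + \left(2 - 2 \left(-4 - 1\right)\right)^{2}\right) + 9} = \frac{2886}{\left(-16 + \left(2 - -10\right)^{2}\right) + 9} = \frac{2886}{\left(-16 + \left(2 + 10\right)^{2}\right) + 9} = \frac{2886}{\left(-16 + 12^{2}\right) + 9} = \frac{2886}{\left(-16 + 144\right) + 9} = \frac{2886}{128 + 9} = \frac{2886}{137}$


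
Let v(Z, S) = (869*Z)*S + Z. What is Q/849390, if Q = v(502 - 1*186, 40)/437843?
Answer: 1830746/61983244295 ≈ 2.9536e-5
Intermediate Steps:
v(Z, S) = Z + 869*S*Z (v(Z, S) = 869*S*Z + Z = Z + 869*S*Z)
Q = 10984476/437843 (Q = ((502 - 1*186)*(1 + 869*40))/437843 = ((502 - 186)*(1 + 34760))*(1/437843) = (316*34761)*(1/437843) = 10984476*(1/437843) = 10984476/437843 ≈ 25.088)
Q/849390 = (10984476/437843)/849390 = (10984476/437843)*(1/849390) = 1830746/61983244295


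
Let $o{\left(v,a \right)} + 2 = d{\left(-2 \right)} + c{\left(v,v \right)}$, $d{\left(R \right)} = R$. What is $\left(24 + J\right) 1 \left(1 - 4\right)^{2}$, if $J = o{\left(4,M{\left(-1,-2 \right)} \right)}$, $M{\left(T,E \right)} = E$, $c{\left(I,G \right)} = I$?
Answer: $216$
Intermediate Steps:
$o{\left(v,a \right)} = -4 + v$ ($o{\left(v,a \right)} = -2 + \left(-2 + v\right) = -4 + v$)
$J = 0$ ($J = -4 + 4 = 0$)
$\left(24 + J\right) 1 \left(1 - 4\right)^{2} = \left(24 + 0\right) 1 \left(1 - 4\right)^{2} = 24 \cdot 1 \left(-3\right)^{2} = 24 \cdot 1 \cdot 9 = 24 \cdot 9 = 216$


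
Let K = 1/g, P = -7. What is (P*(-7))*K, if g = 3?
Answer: 49/3 ≈ 16.333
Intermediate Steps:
K = ⅓ (K = 1/3 = ⅓ ≈ 0.33333)
(P*(-7))*K = -7*(-7)*(⅓) = 49*(⅓) = 49/3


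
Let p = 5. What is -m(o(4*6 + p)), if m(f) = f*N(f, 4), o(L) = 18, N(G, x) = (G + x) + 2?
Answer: -432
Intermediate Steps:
N(G, x) = 2 + G + x
m(f) = f*(6 + f) (m(f) = f*(2 + f + 4) = f*(6 + f))
-m(o(4*6 + p)) = -18*(6 + 18) = -18*24 = -1*432 = -432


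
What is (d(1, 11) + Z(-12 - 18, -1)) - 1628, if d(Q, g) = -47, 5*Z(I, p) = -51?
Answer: -8426/5 ≈ -1685.2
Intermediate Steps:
Z(I, p) = -51/5 (Z(I, p) = (⅕)*(-51) = -51/5)
(d(1, 11) + Z(-12 - 18, -1)) - 1628 = (-47 - 51/5) - 1628 = -286/5 - 1628 = -8426/5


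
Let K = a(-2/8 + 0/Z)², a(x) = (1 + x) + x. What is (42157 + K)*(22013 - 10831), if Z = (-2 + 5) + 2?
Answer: 942804739/2 ≈ 4.7140e+8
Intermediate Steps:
Z = 5 (Z = 3 + 2 = 5)
a(x) = 1 + 2*x
K = ¼ (K = (1 + 2*(-2/8 + 0/5))² = (1 + 2*(-2*⅛ + 0*(⅕)))² = (1 + 2*(-¼ + 0))² = (1 + 2*(-¼))² = (1 - ½)² = (½)² = ¼ ≈ 0.25000)
(42157 + K)*(22013 - 10831) = (42157 + ¼)*(22013 - 10831) = (168629/4)*11182 = 942804739/2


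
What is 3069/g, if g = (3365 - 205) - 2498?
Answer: 3069/662 ≈ 4.6359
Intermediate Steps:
g = 662 (g = 3160 - 2498 = 662)
3069/g = 3069/662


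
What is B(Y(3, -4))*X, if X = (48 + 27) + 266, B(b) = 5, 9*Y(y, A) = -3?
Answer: 1705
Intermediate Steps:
Y(y, A) = -⅓ (Y(y, A) = (⅑)*(-3) = -⅓)
X = 341 (X = 75 + 266 = 341)
B(Y(3, -4))*X = 5*341 = 1705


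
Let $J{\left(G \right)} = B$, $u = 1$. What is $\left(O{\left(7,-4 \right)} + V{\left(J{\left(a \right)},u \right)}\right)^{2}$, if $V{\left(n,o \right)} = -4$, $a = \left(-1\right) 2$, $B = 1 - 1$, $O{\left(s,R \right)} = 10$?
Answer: $36$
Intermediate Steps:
$B = 0$ ($B = 1 - 1 = 0$)
$a = -2$
$J{\left(G \right)} = 0$
$\left(O{\left(7,-4 \right)} + V{\left(J{\left(a \right)},u \right)}\right)^{2} = \left(10 - 4\right)^{2} = 6^{2} = 36$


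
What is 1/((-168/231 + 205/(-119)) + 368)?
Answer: 1309/478505 ≈ 0.0027356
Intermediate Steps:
1/((-168/231 + 205/(-119)) + 368) = 1/((-168*1/231 + 205*(-1/119)) + 368) = 1/((-8/11 - 205/119) + 368) = 1/(-3207/1309 + 368) = 1/(478505/1309) = 1309/478505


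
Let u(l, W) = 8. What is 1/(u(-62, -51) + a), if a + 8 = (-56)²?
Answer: 1/3136 ≈ 0.00031888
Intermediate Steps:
a = 3128 (a = -8 + (-56)² = -8 + 3136 = 3128)
1/(u(-62, -51) + a) = 1/(8 + 3128) = 1/3136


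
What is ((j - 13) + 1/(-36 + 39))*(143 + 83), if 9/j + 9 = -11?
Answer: -88931/30 ≈ -2964.4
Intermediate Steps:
j = -9/20 (j = 9/(-9 - 11) = 9/(-20) = 9*(-1/20) = -9/20 ≈ -0.45000)
((j - 13) + 1/(-36 + 39))*(143 + 83) = ((-9/20 - 13) + 1/(-36 + 39))*(143 + 83) = (-269/20 + 1/3)*226 = -787/60*226 = -88931/30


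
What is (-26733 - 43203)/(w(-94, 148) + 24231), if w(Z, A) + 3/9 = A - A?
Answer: -52452/18173 ≈ -2.8863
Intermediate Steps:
w(Z, A) = -⅓ (w(Z, A) = -⅓ + (A - A) = -⅓ + 0 = -⅓)
(-26733 - 43203)/(w(-94, 148) + 24231) = (-26733 - 43203)/(-⅓ + 24231) = -69936/72692/3 = -69936*3/72692 = -52452/18173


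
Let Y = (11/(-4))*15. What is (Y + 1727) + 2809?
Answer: 17979/4 ≈ 4494.8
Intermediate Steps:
Y = -165/4 (Y = (11*(-1/4))*15 = -11/4*15 = -165/4 ≈ -41.250)
(Y + 1727) + 2809 = (-165/4 + 1727) + 2809 = 6743/4 + 2809 = 17979/4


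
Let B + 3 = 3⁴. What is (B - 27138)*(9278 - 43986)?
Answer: 939198480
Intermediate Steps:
B = 78 (B = -3 + 3⁴ = -3 + 81 = 78)
(B - 27138)*(9278 - 43986) = (78 - 27138)*(9278 - 43986) = -27060*(-34708) = 939198480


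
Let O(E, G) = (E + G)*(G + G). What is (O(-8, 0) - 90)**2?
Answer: 8100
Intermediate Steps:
O(E, G) = 2*G*(E + G) (O(E, G) = (E + G)*(2*G) = 2*G*(E + G))
(O(-8, 0) - 90)**2 = (2*0*(-8 + 0) - 90)**2 = (2*0*(-8) - 90)**2 = (0 - 90)**2 = (-90)**2 = 8100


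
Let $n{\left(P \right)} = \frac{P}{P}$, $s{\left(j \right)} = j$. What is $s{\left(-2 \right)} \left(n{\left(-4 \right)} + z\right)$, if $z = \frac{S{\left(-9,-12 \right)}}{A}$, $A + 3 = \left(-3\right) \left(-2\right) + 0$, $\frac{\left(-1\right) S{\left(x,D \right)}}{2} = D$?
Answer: $-18$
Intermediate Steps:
$S{\left(x,D \right)} = - 2 D$
$A = 3$ ($A = -3 + \left(\left(-3\right) \left(-2\right) + 0\right) = -3 + \left(6 + 0\right) = -3 + 6 = 3$)
$z = 8$ ($z = \frac{\left(-2\right) \left(-12\right)}{3} = 24 \cdot \frac{1}{3} = 8$)
$n{\left(P \right)} = 1$
$s{\left(-2 \right)} \left(n{\left(-4 \right)} + z\right) = - 2 \left(1 + 8\right) = \left(-2\right) 9 = -18$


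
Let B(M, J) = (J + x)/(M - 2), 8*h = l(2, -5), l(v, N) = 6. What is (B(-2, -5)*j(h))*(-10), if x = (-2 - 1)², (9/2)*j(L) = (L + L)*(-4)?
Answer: -40/3 ≈ -13.333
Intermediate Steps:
h = ¾ (h = (⅛)*6 = ¾ ≈ 0.75000)
j(L) = -16*L/9 (j(L) = 2*((L + L)*(-4))/9 = 2*((2*L)*(-4))/9 = 2*(-8*L)/9 = -16*L/9)
x = 9 (x = (-3)² = 9)
B(M, J) = (9 + J)/(-2 + M) (B(M, J) = (J + 9)/(M - 2) = (9 + J)/(-2 + M))
(B(-2, -5)*j(h))*(-10) = (((9 - 5)/(-2 - 2))*(-16/9*¾))*(-10) = ((4/(-4))*(-4/3))*(-10) = (-¼*4*(-4/3))*(-10) = -1*(-4/3)*(-10) = (4/3)*(-10) = -40/3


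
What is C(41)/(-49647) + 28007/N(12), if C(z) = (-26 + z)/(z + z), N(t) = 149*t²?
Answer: 19002947923/14558089104 ≈ 1.3053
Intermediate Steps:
C(z) = (-26 + z)/(2*z) (C(z) = (-26 + z)/((2*z)) = (-26 + z)*(1/(2*z)) = (-26 + z)/(2*z))
C(41)/(-49647) + 28007/N(12) = ((½)*(-26 + 41)/41)/(-49647) + 28007/((149*12²)) = ((½)*(1/41)*15)*(-1/49647) + 28007/((149*144)) = (15/82)*(-1/49647) + 28007/21456 = -5/1357018 + 28007*(1/21456) = -5/1357018 + 28007/21456 = 19002947923/14558089104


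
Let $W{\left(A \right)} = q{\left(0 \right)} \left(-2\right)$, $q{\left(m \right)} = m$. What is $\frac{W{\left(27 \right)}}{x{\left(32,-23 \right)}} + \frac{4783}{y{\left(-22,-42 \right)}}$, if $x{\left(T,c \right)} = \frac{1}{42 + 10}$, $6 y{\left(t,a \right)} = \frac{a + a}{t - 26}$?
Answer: $\frac{114792}{7} \approx 16399.0$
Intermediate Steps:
$y{\left(t,a \right)} = \frac{a}{3 \left(-26 + t\right)}$ ($y{\left(t,a \right)} = \frac{\left(a + a\right) \frac{1}{t - 26}}{6} = \frac{2 a \frac{1}{-26 + t}}{6} = \frac{a}{3 \left(-26 + t\right)}$)
$x{\left(T,c \right)} = \frac{1}{52}$
$W{\left(A \right)} = 0$ ($W{\left(A \right)} = 0 \left(-2\right) = 0$)
$\frac{W{\left(27 \right)}}{x{\left(32,-23 \right)}} + \frac{4783}{y{\left(-22,-42 \right)}} = 0 \frac{1}{\frac{1}{52}} + \frac{4783}{\frac{1}{3} \left(-42\right) \frac{1}{-26 - 22}} = 0 \cdot 52 + \frac{4783}{\frac{1}{3} \left(-42\right) \frac{1}{-48}} = 0 + \frac{4783}{\frac{1}{3} \left(-42\right) \left(- \frac{1}{48}\right)} = 0 + \frac{4783}{\frac{7}{24}} = 0 + 4783 \cdot \frac{24}{7} = 0 + \frac{114792}{7} = \frac{114792}{7}$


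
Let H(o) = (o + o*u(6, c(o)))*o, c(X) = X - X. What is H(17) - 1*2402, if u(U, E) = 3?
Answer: -1246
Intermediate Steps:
c(X) = 0
H(o) = 4*o**2 (H(o) = (o + o*3)*o = (o + 3*o)*o = (4*o)*o = 4*o**2)
H(17) - 1*2402 = 4*17**2 - 1*2402 = 4*289 - 2402 = 1156 - 2402 = -1246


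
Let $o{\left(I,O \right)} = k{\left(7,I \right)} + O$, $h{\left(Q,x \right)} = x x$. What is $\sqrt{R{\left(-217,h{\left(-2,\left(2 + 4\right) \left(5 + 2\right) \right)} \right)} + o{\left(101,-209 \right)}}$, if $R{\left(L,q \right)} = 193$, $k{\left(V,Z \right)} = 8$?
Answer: $2 i \sqrt{2} \approx 2.8284 i$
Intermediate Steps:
$h{\left(Q,x \right)} = x^{2}$
$o{\left(I,O \right)} = 8 + O$
$\sqrt{R{\left(-217,h{\left(-2,\left(2 + 4\right) \left(5 + 2\right) \right)} \right)} + o{\left(101,-209 \right)}} = \sqrt{193 + \left(8 - 209\right)} = \sqrt{193 - 201} = \sqrt{-8} = 2 i \sqrt{2}$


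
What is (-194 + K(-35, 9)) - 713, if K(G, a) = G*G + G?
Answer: 283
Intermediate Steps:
K(G, a) = G + G² (K(G, a) = G² + G = G + G²)
(-194 + K(-35, 9)) - 713 = (-194 - 35*(1 - 35)) - 713 = (-194 - 35*(-34)) - 713 = (-194 + 1190) - 713 = 996 - 713 = 283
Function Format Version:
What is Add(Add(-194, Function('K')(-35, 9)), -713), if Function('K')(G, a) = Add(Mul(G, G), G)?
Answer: 283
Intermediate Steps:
Function('K')(G, a) = Add(G, Pow(G, 2)) (Function('K')(G, a) = Add(Pow(G, 2), G) = Add(G, Pow(G, 2)))
Add(Add(-194, Function('K')(-35, 9)), -713) = Add(Add(-194, Mul(-35, Add(1, -35))), -713) = Add(Add(-194, Mul(-35, -34)), -713) = Add(Add(-194, 1190), -713) = Add(996, -713) = 283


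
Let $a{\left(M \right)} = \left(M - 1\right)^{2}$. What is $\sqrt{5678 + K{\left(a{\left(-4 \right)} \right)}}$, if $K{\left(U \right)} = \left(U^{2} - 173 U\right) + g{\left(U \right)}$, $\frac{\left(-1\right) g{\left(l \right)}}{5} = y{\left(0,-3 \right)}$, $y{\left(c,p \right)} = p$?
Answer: $\sqrt{1993} \approx 44.643$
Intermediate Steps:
$g{\left(l \right)} = 15$ ($g{\left(l \right)} = \left(-5\right) \left(-3\right) = 15$)
$a{\left(M \right)} = \left(-1 + M\right)^{2}$
$K{\left(U \right)} = 15 + U^{2} - 173 U$ ($K{\left(U \right)} = \left(U^{2} - 173 U\right) + 15 = 15 + U^{2} - 173 U$)
$\sqrt{5678 + K{\left(a{\left(-4 \right)} \right)}} = \sqrt{5678 + \left(15 + \left(\left(-1 - 4\right)^{2}\right)^{2} - 173 \left(-1 - 4\right)^{2}\right)} = \sqrt{5678 + \left(15 + \left(\left(-5\right)^{2}\right)^{2} - 173 \left(-5\right)^{2}\right)} = \sqrt{5678 + \left(15 + 25^{2} - 4325\right)} = \sqrt{5678 + \left(15 + 625 - 4325\right)} = \sqrt{5678 - 3685} = \sqrt{1993}$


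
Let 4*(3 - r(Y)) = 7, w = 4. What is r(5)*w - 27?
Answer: -22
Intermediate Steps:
r(Y) = 5/4 (r(Y) = 3 - ¼*7 = 3 - 7/4 = 5/4)
r(5)*w - 27 = (5/4)*4 - 27 = 5 - 27 = -22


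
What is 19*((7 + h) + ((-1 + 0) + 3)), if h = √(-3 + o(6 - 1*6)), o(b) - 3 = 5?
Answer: 171 + 19*√5 ≈ 213.49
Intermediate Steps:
o(b) = 8 (o(b) = 3 + 5 = 8)
h = √5 (h = √(-3 + 8) = √5 ≈ 2.2361)
19*((7 + h) + ((-1 + 0) + 3)) = 19*((7 + √5) + ((-1 + 0) + 3)) = 19*((7 + √5) + (-1 + 3)) = 19*((7 + √5) + 2) = 19*(9 + √5) = 171 + 19*√5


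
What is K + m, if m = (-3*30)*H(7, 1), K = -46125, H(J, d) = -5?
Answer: -45675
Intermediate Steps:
m = 450 (m = -3*30*(-5) = -90*(-5) = 450)
K + m = -46125 + 450 = -45675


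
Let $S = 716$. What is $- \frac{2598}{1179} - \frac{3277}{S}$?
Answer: $- \frac{1907917}{281388} \approx -6.7804$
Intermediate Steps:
$- \frac{2598}{1179} - \frac{3277}{S} = - \frac{2598}{1179} - \frac{3277}{716} = \left(-2598\right) \frac{1}{1179} - \frac{3277}{716} = - \frac{866}{393} - \frac{3277}{716} = - \frac{1907917}{281388}$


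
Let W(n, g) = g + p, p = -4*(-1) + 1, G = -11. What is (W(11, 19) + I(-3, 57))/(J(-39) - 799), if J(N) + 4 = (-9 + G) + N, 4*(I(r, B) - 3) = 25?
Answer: -133/3448 ≈ -0.038573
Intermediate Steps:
p = 5 (p = 4 + 1 = 5)
I(r, B) = 37/4 (I(r, B) = 3 + (¼)*25 = 3 + 25/4 = 37/4)
W(n, g) = 5 + g (W(n, g) = g + 5 = 5 + g)
J(N) = -24 + N (J(N) = -4 + ((-9 - 11) + N) = -4 + (-20 + N) = -24 + N)
(W(11, 19) + I(-3, 57))/(J(-39) - 799) = ((5 + 19) + 37/4)/((-24 - 39) - 799) = (24 + 37/4)/(-63 - 799) = (133/4)/(-862) = (133/4)*(-1/862) = -133/3448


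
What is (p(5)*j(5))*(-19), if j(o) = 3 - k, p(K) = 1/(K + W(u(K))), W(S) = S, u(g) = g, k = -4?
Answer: -133/10 ≈ -13.300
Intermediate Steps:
p(K) = 1/(2*K) (p(K) = 1/(K + K) = 1/(2*K))
j(o) = 7 (j(o) = 3 - 1*(-4) = 3 + 4 = 7)
(p(5)*j(5))*(-19) = (((½)/5)*7)*(-19) = (((½)*(⅕))*7)*(-19) = ((⅒)*7)*(-19) = (7/10)*(-19) = -133/10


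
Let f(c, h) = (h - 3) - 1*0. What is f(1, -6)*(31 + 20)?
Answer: -459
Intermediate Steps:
f(c, h) = -3 + h (f(c, h) = (-3 + h) + 0 = -3 + h)
f(1, -6)*(31 + 20) = (-3 - 6)*(31 + 20) = -9*51 = -459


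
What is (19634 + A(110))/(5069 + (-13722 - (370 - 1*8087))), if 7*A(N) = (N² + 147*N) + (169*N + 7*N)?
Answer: -3559/126 ≈ -28.246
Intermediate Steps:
A(N) = N²/7 + 323*N/7 (A(N) = ((N² + 147*N) + (169*N + 7*N))/7 = ((N² + 147*N) + 176*N)/7 = (N² + 323*N)/7 = N²/7 + 323*N/7)
(19634 + A(110))/(5069 + (-13722 - (370 - 1*8087))) = (19634 + (⅐)*110*(323 + 110))/(5069 + (-13722 - (370 - 1*8087))) = (19634 + (⅐)*110*433)/(5069 + (-13722 - (370 - 8087))) = (19634 + 47630/7)/(5069 + (-13722 - 1*(-7717))) = 185068/(7*(5069 + (-13722 + 7717))) = 185068/(7*(5069 - 6005)) = (185068/7)/(-936) = (185068/7)*(-1/936) = -3559/126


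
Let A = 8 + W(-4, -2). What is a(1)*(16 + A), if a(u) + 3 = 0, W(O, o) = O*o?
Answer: -96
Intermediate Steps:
a(u) = -3 (a(u) = -3 + 0 = -3)
A = 16 (A = 8 - 4*(-2) = 8 + 8 = 16)
a(1)*(16 + A) = -3*(16 + 16) = -3*32 = -96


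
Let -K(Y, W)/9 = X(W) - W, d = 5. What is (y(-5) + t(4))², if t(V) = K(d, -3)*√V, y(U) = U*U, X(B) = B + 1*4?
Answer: 2209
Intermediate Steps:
X(B) = 4 + B (X(B) = B + 4 = 4 + B)
K(Y, W) = -36 (K(Y, W) = -9*((4 + W) - W) = -9*4 = -36)
y(U) = U²
t(V) = -36*√V
(y(-5) + t(4))² = ((-5)² - 36*√4)² = (25 - 36*2)² = (25 - 72)² = (-47)² = 2209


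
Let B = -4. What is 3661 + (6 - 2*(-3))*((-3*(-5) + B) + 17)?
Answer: 3997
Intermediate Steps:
3661 + (6 - 2*(-3))*((-3*(-5) + B) + 17) = 3661 + (6 - 2*(-3))*((-3*(-5) - 4) + 17) = 3661 + (6 + 6)*((15 - 4) + 17) = 3661 + 12*(11 + 17) = 3661 + 12*28 = 3661 + 336 = 3997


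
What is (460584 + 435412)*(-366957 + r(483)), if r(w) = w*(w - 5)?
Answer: -121929823668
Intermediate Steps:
r(w) = w*(-5 + w)
(460584 + 435412)*(-366957 + r(483)) = (460584 + 435412)*(-366957 + 483*(-5 + 483)) = 895996*(-366957 + 483*478) = 895996*(-366957 + 230874) = 895996*(-136083) = -121929823668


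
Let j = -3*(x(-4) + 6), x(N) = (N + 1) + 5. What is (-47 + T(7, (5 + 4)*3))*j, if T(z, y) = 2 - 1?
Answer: 1104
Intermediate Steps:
x(N) = 6 + N (x(N) = (1 + N) + 5 = 6 + N)
j = -24 (j = -3*((6 - 4) + 6) = -3*(2 + 6) = -3*8 = -24)
T(z, y) = 1
(-47 + T(7, (5 + 4)*3))*j = (-47 + 1)*(-24) = -46*(-24) = 1104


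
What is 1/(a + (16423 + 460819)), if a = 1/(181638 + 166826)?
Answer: 348464/166301656289 ≈ 2.0954e-6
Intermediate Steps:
a = 1/348464 ≈ 2.8697e-6
1/(a + (16423 + 460819)) = 1/(1/348464 + (16423 + 460819)) = 1/(1/348464 + 477242) = 1/(166301656289/348464) = 348464/166301656289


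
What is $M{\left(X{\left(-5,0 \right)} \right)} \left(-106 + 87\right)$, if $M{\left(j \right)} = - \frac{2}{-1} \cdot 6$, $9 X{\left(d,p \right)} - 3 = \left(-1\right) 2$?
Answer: $-228$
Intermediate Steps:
$X{\left(d,p \right)} = \frac{1}{9}$ ($X{\left(d,p \right)} = \frac{1}{3} + \frac{\left(-1\right) 2}{9} = \frac{1}{3} + \frac{1}{9} \left(-2\right) = \frac{1}{3} - \frac{2}{9} = \frac{1}{9}$)
$M{\left(j \right)} = 12$ ($M{\left(j \right)} = \left(-2\right) \left(-1\right) 6 = 2 \cdot 6 = 12$)
$M{\left(X{\left(-5,0 \right)} \right)} \left(-106 + 87\right) = 12 \left(-106 + 87\right) = 12 \left(-19\right) = -228$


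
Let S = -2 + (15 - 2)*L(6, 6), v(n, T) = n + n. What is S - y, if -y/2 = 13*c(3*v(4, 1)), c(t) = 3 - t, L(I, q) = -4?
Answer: -600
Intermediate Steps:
v(n, T) = 2*n
y = 546 (y = -26*(3 - 3*2*4) = -26*(3 - 3*8) = -26*(3 - 1*24) = -26*(3 - 24) = -26*(-21) = -2*(-273) = 546)
S = -54 (S = -2 + (15 - 2)*(-4) = -2 + 13*(-4) = -2 - 52 = -54)
S - y = -54 - 1*546 = -54 - 546 = -600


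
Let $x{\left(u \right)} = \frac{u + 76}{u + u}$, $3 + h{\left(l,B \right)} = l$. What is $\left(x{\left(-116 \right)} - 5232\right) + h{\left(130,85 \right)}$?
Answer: $- \frac{148040}{29} \approx -5104.8$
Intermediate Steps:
$h{\left(l,B \right)} = -3 + l$
$x{\left(u \right)} = \frac{76 + u}{2 u}$
$\left(x{\left(-116 \right)} - 5232\right) + h{\left(130,85 \right)} = \left(\frac{76 - 116}{2 \left(-116\right)} - 5232\right) + \left(-3 + 130\right) = \left(\frac{1}{2} \left(- \frac{1}{116}\right) \left(-40\right) - 5232\right) + 127 = \left(\frac{5}{29} - 5232\right) + 127 = - \frac{151723}{29} + 127 = - \frac{148040}{29}$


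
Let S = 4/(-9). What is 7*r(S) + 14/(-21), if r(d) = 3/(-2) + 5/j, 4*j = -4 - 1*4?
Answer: -86/3 ≈ -28.667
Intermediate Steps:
S = -4/9 (S = 4*(-⅑) = -4/9 ≈ -0.44444)
j = -2 (j = (-4 - 1*4)/4 = (-4 - 4)/4 = (¼)*(-8) = -2)
r(d) = -4 (r(d) = 3/(-2) + 5/(-2) = 3*(-½) + 5*(-½) = -3/2 - 5/2 = -4)
7*r(S) + 14/(-21) = 7*(-4) + 14/(-21) = -28 + 14*(-1/21) = -28 - ⅔ = -86/3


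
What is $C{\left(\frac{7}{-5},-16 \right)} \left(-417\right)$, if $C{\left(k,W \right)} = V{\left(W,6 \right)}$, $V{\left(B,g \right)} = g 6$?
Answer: $-15012$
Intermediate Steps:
$V{\left(B,g \right)} = 6 g$
$C{\left(k,W \right)} = 36$ ($C{\left(k,W \right)} = 6 \cdot 6 = 36$)
$C{\left(\frac{7}{-5},-16 \right)} \left(-417\right) = 36 \left(-417\right) = -15012$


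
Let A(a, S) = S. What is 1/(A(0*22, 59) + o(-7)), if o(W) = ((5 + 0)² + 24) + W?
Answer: 1/101 ≈ 0.0099010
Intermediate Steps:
o(W) = 49 + W (o(W) = (5² + 24) + W = (25 + 24) + W = 49 + W)
1/(A(0*22, 59) + o(-7)) = 1/(59 + (49 - 7)) = 1/(59 + 42) = 1/101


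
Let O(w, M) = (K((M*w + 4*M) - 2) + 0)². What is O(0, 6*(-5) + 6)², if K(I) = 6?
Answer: 1296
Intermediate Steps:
O(w, M) = 36 (O(w, M) = (6 + 0)² = 6² = 36)
O(0, 6*(-5) + 6)² = 36² = 1296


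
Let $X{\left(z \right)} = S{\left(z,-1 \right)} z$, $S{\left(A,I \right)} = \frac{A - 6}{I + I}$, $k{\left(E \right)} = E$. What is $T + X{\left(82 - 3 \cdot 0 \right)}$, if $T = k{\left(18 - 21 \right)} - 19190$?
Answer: $-22309$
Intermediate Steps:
$S{\left(A,I \right)} = \frac{-6 + A}{2 I}$
$X{\left(z \right)} = z \left(3 - \frac{z}{2}\right)$ ($X{\left(z \right)} = \frac{-6 + z}{2 \left(-1\right)} z = \frac{1}{2} \left(-1\right) \left(-6 + z\right) z = \left(3 - \frac{z}{2}\right) z = z \left(3 - \frac{z}{2}\right)$)
$T = -19193$ ($T = \left(18 - 21\right) - 19190 = -3 - 19190 = -19193$)
$T + X{\left(82 - 3 \cdot 0 \right)} = -19193 + \frac{\left(82 - 3 \cdot 0\right) \left(6 - \left(82 - 3 \cdot 0\right)\right)}{2} = -19193 + \frac{\left(82 - 0\right) \left(6 - \left(82 - 0\right)\right)}{2} = -19193 + \frac{\left(82 + 0\right) \left(6 - \left(82 + 0\right)\right)}{2} = -19193 + \frac{1}{2} \cdot 82 \left(6 - 82\right) = -19193 + \frac{1}{2} \cdot 82 \left(-76\right) = -19193 - 3116 = -22309$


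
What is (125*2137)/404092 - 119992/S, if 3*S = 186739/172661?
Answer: -25115809987373137/75459735988 ≈ -3.3284e+5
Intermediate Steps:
S = 186739/517983 (S = (186739/172661)/3 = (186739*(1/172661))/3 = (⅓)*(186739/172661) = 186739/517983 ≈ 0.36051)
(125*2137)/404092 - 119992/S = (125*2137)/404092 - 119992/186739/517983 = 267125*(1/404092) - 119992*517983/186739 = 267125/404092 - 62153816136/186739 = -25115809987373137/75459735988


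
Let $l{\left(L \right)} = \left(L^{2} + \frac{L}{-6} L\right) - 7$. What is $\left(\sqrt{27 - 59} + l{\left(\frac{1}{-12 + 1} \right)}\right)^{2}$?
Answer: $\frac{8909497}{527076} - \frac{20308 i \sqrt{2}}{363} \approx 16.904 - 79.118 i$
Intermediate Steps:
$l{\left(L \right)} = -7 + \frac{5 L^{2}}{6}$ ($l{\left(L \right)} = \left(L^{2} + L \left(- \frac{1}{6}\right) L\right) - 7 = \left(L^{2} + - \frac{L}{6} L\right) - 7 = \left(L^{2} - \frac{L^{2}}{6}\right) - 7 = \frac{5 L^{2}}{6} - 7 = -7 + \frac{5 L^{2}}{6}$)
$\left(\sqrt{27 - 59} + l{\left(\frac{1}{-12 + 1} \right)}\right)^{2} = \left(\sqrt{27 - 59} - \left(7 - \frac{5 \left(\frac{1}{-12 + 1}\right)^{2}}{6}\right)\right)^{2} = \left(\sqrt{-32} - \left(7 - \frac{5 \left(\frac{1}{-11}\right)^{2}}{6}\right)\right)^{2} = \left(4 i \sqrt{2} - \left(7 - \frac{5 \left(- \frac{1}{11}\right)^{2}}{6}\right)\right)^{2} = \left(4 i \sqrt{2} + \left(-7 + \frac{5}{6} \cdot \frac{1}{121}\right)\right)^{2} = \left(4 i \sqrt{2} + \left(-7 + \frac{5}{726}\right)\right)^{2} = \left(4 i \sqrt{2} - \frac{5077}{726}\right)^{2} = \left(- \frac{5077}{726} + 4 i \sqrt{2}\right)^{2}$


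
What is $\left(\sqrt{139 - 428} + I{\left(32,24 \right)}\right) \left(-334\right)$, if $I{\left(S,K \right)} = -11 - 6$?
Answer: $5678 - 5678 i \approx 5678.0 - 5678.0 i$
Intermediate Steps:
$I{\left(S,K \right)} = -17$
$\left(\sqrt{139 - 428} + I{\left(32,24 \right)}\right) \left(-334\right) = \left(\sqrt{139 - 428} - 17\right) \left(-334\right) = \left(\sqrt{-289} - 17\right) \left(-334\right) = \left(17 i - 17\right) \left(-334\right) = \left(-17 + 17 i\right) \left(-334\right) = 5678 - 5678 i$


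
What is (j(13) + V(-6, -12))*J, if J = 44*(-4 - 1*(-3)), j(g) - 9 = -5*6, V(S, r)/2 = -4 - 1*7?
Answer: 1892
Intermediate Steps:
V(S, r) = -22 (V(S, r) = 2*(-4 - 1*7) = 2*(-4 - 7) = 2*(-11) = -22)
j(g) = -21 (j(g) = 9 - 5*6 = 9 - 30 = -21)
J = -44 (J = 44*(-4 + 3) = 44*(-1) = -44)
(j(13) + V(-6, -12))*J = (-21 - 22)*(-44) = -43*(-44) = 1892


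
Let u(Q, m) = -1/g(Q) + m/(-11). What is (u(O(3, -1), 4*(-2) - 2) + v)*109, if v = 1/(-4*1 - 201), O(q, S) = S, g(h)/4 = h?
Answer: 1134799/9020 ≈ 125.81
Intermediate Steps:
g(h) = 4*h
v = -1/205 (v = 1/(-4 - 201) = 1/(-205) = -1/205 ≈ -0.0048781)
u(Q, m) = -1/(4*Q) - m/11 (u(Q, m) = -1/(4*Q) + m/(-11) = -1/(4*Q) + m*(-1/11) = -1/(4*Q) - m/11)
(u(O(3, -1), 4*(-2) - 2) + v)*109 = ((-¼/(-1) - (4*(-2) - 2)/11) - 1/205)*109 = ((-¼*(-1) - (-8 - 2)/11) - 1/205)*109 = ((¼ - 1/11*(-10)) - 1/205)*109 = ((¼ + 10/11) - 1/205)*109 = (51/44 - 1/205)*109 = (10411/9020)*109 = 1134799/9020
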